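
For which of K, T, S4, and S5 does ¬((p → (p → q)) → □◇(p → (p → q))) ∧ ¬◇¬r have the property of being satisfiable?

S5-tableau for the formula:
1. ¬((p → (p → q)) → □◇(p → (p → q))) ∧ ¬◇¬r, u
2. ¬((p → (p → q)) → □◇(p → (p → q))), u   [∧-rule on 1]
3. ¬◇¬r, u   [∧-rule on 1]
4. p → (p → q), u   [¬→-rule on 2]
5. ¬□◇(p → (p → q)), u   [¬→-rule on 2]
6. r, u   [¬◇-rule on 3 via uRu]
7. p → q, u   [→-rule on 4 (branches; this branch)]
8. q, u   [→-rule on 7 (branches; this branch)]
9. ¬◇(p → (p → q)), v   [¬□-rule on 5: fresh world v, uRv]
10. r, v   [¬◇-rule on 3 via uRv]
11. ¬(p → (p → q)), u   [¬◇-rule on 9 via vRu]
12. p, u   [¬→-rule on 11]
13. ¬(p → q), u   [¬→-rule on 11]
14. ¬q, u   [¬→-rule on 13]
Accessibility: uRu, uRv, vRu, vRv
Branch closes: q and ¬q both at u.
Every branch closes (one shown): unsatisfiable in S5.
S4-tableau for the formula:
1. ¬((p → (p → q)) → □◇(p → (p → q))) ∧ ¬◇¬r, u
2. ¬((p → (p → q)) → □◇(p → (p → q))), u   [∧-rule on 1]
3. ¬◇¬r, u   [∧-rule on 1]
4. p → (p → q), u   [¬→-rule on 2]
5. ¬□◇(p → (p → q)), u   [¬→-rule on 2]
6. r, u   [¬◇-rule on 3 via uRu]
7. p → q, u   [→-rule on 4 (branches; this branch)]
8. q, u   [→-rule on 7 (branches; this branch)]
9. ¬◇(p → (p → q)), v   [¬□-rule on 5: fresh world v, uRv]
10. r, v   [¬◇-rule on 3 via uRv]
11. ¬(p → (p → q)), v   [¬◇-rule on 9 via vRv]
12. p, v   [¬→-rule on 11]
13. ¬(p → q), v   [¬→-rule on 11]
14. ¬q, v   [¬→-rule on 13]
Accessibility: uRu, uRv, vRv
Complete open branch: satisfiable in S4, hence also in K, T (this S4-model is also a K-model and a T-model).

K, T, S4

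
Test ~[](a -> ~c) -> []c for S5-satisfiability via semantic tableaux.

Satisfiable

1. ~[](a -> ~c) -> []c, u
2. []c, u
3. c, u
Accessibility: uRu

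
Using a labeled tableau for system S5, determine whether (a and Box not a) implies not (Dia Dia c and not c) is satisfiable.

Yes, satisfiable

1. (a and Box not a) implies not (Dia Dia c and not c), 0
2. not (Dia Dia c and not c), 0   [implies-rule on 1 (branches; this branch)]
3. c, 0   [neg-and-rule on 2 (branches; this branch)]
Accessibility: 0R0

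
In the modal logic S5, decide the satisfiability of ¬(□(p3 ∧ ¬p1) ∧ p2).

Yes, satisfiable

1. ¬(□(p3 ∧ ¬p1) ∧ p2), w0
2. ¬p2, w0   [¬∧-rule on 1 (branches; this branch)]
Accessibility: w0Rw0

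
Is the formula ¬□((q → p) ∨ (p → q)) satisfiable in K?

No, unsatisfiable

1. ¬□((q → p) ∨ (p → q)), u
2. ¬((q → p) ∨ (p → q)), v
3. ¬(q → p), v
4. ¬(p → q), v
5. q, v
6. ¬p, v
7. p, v
8. ¬q, v
Accessibility: uRv
Branch closes: p and ¬p both at v.
Every branch closes; the branch above is one of them.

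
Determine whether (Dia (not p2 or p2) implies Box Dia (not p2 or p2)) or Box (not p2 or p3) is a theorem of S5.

Yes, valid

Tableau for the negation not ((Dia (not p2 or p2) implies Box Dia (not p2 or p2)) or Box (not p2 or p3)):
1. not ((Dia (not p2 or p2) implies Box Dia (not p2 or p2)) or Box (not p2 or p3)), u
2. not (Dia (not p2 or p2) implies Box Dia (not p2 or p2)), u
3. not Box (not p2 or p3), u
4. Dia (not p2 or p2), u
5. not Box Dia (not p2 or p2), u
6. not (not p2 or p3), v
7. p2, v
8. not p3, v
9. not p2 or p2, w
10. p2, w
11. not Dia (not p2 or p2), x
12. not (not p2 or p2), u
13. p2, u
14. not p2, u
Accessibility: uRu, uRv, uRw, uRx, vRu, vRv, vRw, vRx, wRu, wRv, wRw, wRx, xRu, xRv, xRw, xRx
Branch closes: p2 and not p2 both at u.
All branches of the negation close; one closing branch shown above.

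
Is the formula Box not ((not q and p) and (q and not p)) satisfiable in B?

Satisfiable (open branch found)

1. Box not ((not q and p) and (q and not p)), u
2. not ((not q and p) and (q and not p)), u   [Box-rule on 1 via uRu]
3. not (q and not p), u   [neg-and-rule on 2 (branches; this branch)]
4. p, u   [neg-and-rule on 3 (branches; this branch)]
Accessibility: uRu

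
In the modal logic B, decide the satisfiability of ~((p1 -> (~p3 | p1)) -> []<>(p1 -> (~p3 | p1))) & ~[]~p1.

1. ~((p1 -> (~p3 | p1)) -> []<>(p1 -> (~p3 | p1))) & ~[]~p1, u
2. ~((p1 -> (~p3 | p1)) -> []<>(p1 -> (~p3 | p1))), u
3. ~[]~p1, u
4. p1 -> (~p3 | p1), u
5. ~[]<>(p1 -> (~p3 | p1)), u
6. ~p3 | p1, u
7. p1, u
8. p1, v
9. ~<>(p1 -> (~p3 | p1)), w
10. ~(p1 -> (~p3 | p1)), u
11. ~(~p3 | p1), u
12. p3, u
13. ~p1, u
Accessibility: uRu, uRv, uRw, vRu, vRv, wRu, wRw
Branch closes: p1 and ~p1 both at u.
(One branch shown.) All branches close.

No, unsatisfiable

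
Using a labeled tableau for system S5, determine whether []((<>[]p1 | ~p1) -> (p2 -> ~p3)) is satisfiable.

Satisfiable (open branch found)

1. []((<>[]p1 | ~p1) -> (p2 -> ~p3)), w0
2. (<>[]p1 | ~p1) -> (p2 -> ~p3), w0   [[]-rule on 1 via w0Rw0]
3. p2 -> ~p3, w0   [->-rule on 2 (branches; this branch)]
4. ~p3, w0   [->-rule on 3 (branches; this branch)]
Accessibility: w0Rw0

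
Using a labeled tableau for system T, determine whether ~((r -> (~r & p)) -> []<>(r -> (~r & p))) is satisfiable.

1. ~((r -> (~r & p)) -> []<>(r -> (~r & p))), 0
2. r -> (~r & p), 0
3. ~[]<>(r -> (~r & p)), 0
4. ~r & p, 0
5. ~r, 0
6. p, 0
7. ~<>(r -> (~r & p)), 1
8. ~(r -> (~r & p)), 1
9. r, 1
10. ~(~r & p), 1
11. ~p, 1
Accessibility: 0R0, 0R1, 1R1

Satisfiable (open branch found)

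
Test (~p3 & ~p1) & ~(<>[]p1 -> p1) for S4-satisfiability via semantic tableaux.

1. (~p3 & ~p1) & ~(<>[]p1 -> p1), u
2. ~p3 & ~p1, u   [&-rule on 1]
3. ~(<>[]p1 -> p1), u   [&-rule on 1]
4. ~p3, u   [&-rule on 2]
5. ~p1, u   [&-rule on 2]
6. <>[]p1, u   [~->-rule on 3]
7. []p1, v   [<>-rule on 6: fresh world v, uRv]
8. p1, v   [[]-rule on 7 via vRv]
Accessibility: uRu, uRv, vRv

Satisfiable (open branch found)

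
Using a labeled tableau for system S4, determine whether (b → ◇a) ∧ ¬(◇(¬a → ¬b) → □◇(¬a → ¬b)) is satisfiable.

Satisfiable

1. (b → ◇a) ∧ ¬(◇(¬a → ¬b) → □◇(¬a → ¬b)), 0
2. b → ◇a, 0   [∧-rule on 1]
3. ¬(◇(¬a → ¬b) → □◇(¬a → ¬b)), 0   [∧-rule on 1]
4. ◇(¬a → ¬b), 0   [¬→-rule on 3]
5. ¬□◇(¬a → ¬b), 0   [¬→-rule on 3]
6. ◇a, 0   [→-rule on 2 (branches; this branch)]
7. ¬a → ¬b, 1   [◇-rule on 4: fresh world 1, 0R1]
8. ¬b, 1   [→-rule on 7 (branches; this branch)]
9. ¬◇(¬a → ¬b), 2   [¬□-rule on 5: fresh world 2, 0R2]
10. ¬(¬a → ¬b), 2   [¬◇-rule on 9 via 2R2]
11. ¬a, 2   [¬→-rule on 10]
12. b, 2   [¬→-rule on 10]
13. a, 3   [◇-rule on 6: fresh world 3, 0R3]
Accessibility: 0R0, 0R1, 0R2, 0R3, 1R1, 2R2, 3R3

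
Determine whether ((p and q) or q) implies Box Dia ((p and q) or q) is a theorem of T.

Invalid (countermodel exists)

Tableau for the negation not (((p and q) or q) implies Box Dia ((p and q) or q)):
1. not (((p and q) or q) implies Box Dia ((p and q) or q)), w0
2. (p and q) or q, w0
3. not Box Dia ((p and q) or q), w0
4. q, w0
5. not Dia ((p and q) or q), w1
6. not ((p and q) or q), w1
7. not (p and q), w1
8. not q, w1
Accessibility: w0Rw0, w0Rw1, w1Rw1
The negation has an open branch (countermodel exists).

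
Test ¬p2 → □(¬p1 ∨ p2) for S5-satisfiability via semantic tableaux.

Yes, satisfiable

1. ¬p2 → □(¬p1 ∨ p2), 0
2. □(¬p1 ∨ p2), 0   [→-rule on 1 (branches; this branch)]
3. ¬p1 ∨ p2, 0   [□-rule on 2 via 0R0]
4. p2, 0   [∨-rule on 3 (branches; this branch)]
Accessibility: 0R0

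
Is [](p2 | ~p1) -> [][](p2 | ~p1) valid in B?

Tableau for the negation ~([](p2 | ~p1) -> [][](p2 | ~p1)):
1. ~([](p2 | ~p1) -> [][](p2 | ~p1)), u
2. [](p2 | ~p1), u
3. ~[][](p2 | ~p1), u
4. p2 | ~p1, u
5. ~p1, u
6. ~[](p2 | ~p1), v
7. p2 | ~p1, v
8. ~p1, v
9. ~(p2 | ~p1), w
10. ~p2, w
11. p1, w
Accessibility: uRu, uRv, vRu, vRv, vRw, wRv, wRw
The negation has an open branch (countermodel exists).

No, not valid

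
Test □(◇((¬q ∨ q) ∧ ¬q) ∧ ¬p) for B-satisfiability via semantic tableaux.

Satisfiable

1. □(◇((¬q ∨ q) ∧ ¬q) ∧ ¬p), 0
2. ◇((¬q ∨ q) ∧ ¬q) ∧ ¬p, 0
3. ◇((¬q ∨ q) ∧ ¬q), 0
4. ¬p, 0
5. (¬q ∨ q) ∧ ¬q, 1
6. ¬q ∨ q, 1
7. ¬q, 1
8. ◇((¬q ∨ q) ∧ ¬q) ∧ ¬p, 1
9. ◇((¬q ∨ q) ∧ ¬q), 1
10. ¬p, 1
11. (¬q ∨ q) ∧ ¬q, 2
12. ¬q ∨ q, 2
13. ¬q, 2
Accessibility: 0R0, 0R1, 1R0, 1R1, 1R2, 2R1, 2R2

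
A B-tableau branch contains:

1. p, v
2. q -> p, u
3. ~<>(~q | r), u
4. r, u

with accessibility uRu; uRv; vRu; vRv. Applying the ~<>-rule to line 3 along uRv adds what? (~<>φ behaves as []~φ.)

~(~q | r), v

~<>φ behaves as []~φ: propagate the negated body to each accessible world.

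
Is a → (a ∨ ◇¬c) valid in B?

Tableau for the negation ¬(a → (a ∨ ◇¬c)):
1. ¬(a → (a ∨ ◇¬c)), w0
2. a, w0
3. ¬(a ∨ ◇¬c), w0
4. ¬a, w0
5. ¬◇¬c, w0
Accessibility: w0Rw0
Branch closes: a and ¬a both at w0.
Every branch of the negation's tableau closes; the branch above is one of them.

Yes, valid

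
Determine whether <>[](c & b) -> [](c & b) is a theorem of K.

Tableau for the negation ~(<>[](c & b) -> [](c & b)):
1. ~(<>[](c & b) -> [](c & b)), 0
2. <>[](c & b), 0
3. ~[](c & b), 0
4. [](c & b), 1
5. ~(c & b), 2
6. ~b, 2
Accessibility: 0R1, 0R2
The negation has an open branch (countermodel exists).

Not valid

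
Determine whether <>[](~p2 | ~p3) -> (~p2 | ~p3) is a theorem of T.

Tableau for the negation ~(<>[](~p2 | ~p3) -> (~p2 | ~p3)):
1. ~(<>[](~p2 | ~p3) -> (~p2 | ~p3)), u
2. <>[](~p2 | ~p3), u   [~->-rule on 1]
3. ~(~p2 | ~p3), u   [~->-rule on 1]
4. p2, u   [~|-rule on 3]
5. p3, u   [~|-rule on 3]
6. [](~p2 | ~p3), v   [<>-rule on 2: fresh world v, uRv]
7. ~p2 | ~p3, v   [[]-rule on 6 via vRv]
8. ~p3, v   [|-rule on 7 (branches; this branch)]
Accessibility: uRu, uRv, vRv
The negation has an open branch (countermodel exists).

Invalid (countermodel exists)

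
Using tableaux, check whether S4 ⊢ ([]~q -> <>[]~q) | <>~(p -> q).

Valid

Tableau for the negation ~(([]~q -> <>[]~q) | <>~(p -> q)):
1. ~(([]~q -> <>[]~q) | <>~(p -> q)), 0
2. ~([]~q -> <>[]~q), 0   [~|-rule on 1]
3. ~<>~(p -> q), 0   [~|-rule on 1]
4. []~q, 0   [~->-rule on 2]
5. ~<>[]~q, 0   [~->-rule on 2]
6. p -> q, 0   [~<>-rule on 3 via 0R0]
7. ~q, 0   [[]-rule on 4 via 0R0]
8. ~[]~q, 0   [~<>-rule on 5 via 0R0]
9. ~p, 0   [->-rule on 6 (branches; this branch)]
10. q, 1   [~[]-rule on 8: fresh world 1, 0R1]
11. p -> q, 1   [~<>-rule on 3 via 0R1]
12. ~q, 1   [[]-rule on 4 via 0R1]
Accessibility: 0R0, 0R1, 1R1
Branch closes: q and ~q both at 1.
Every branch of the negation's tableau closes; the branch above is one of them.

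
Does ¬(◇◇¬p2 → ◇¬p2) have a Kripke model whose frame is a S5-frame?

No, unsatisfiable

1. ¬(◇◇¬p2 → ◇¬p2), u
2. ◇◇¬p2, u
3. ¬◇¬p2, u
4. p2, u
5. ◇¬p2, v
6. p2, v
7. ¬p2, w
8. p2, w
Accessibility: uRu, uRv, uRw, vRu, vRv, vRw, wRu, wRv, wRw
Branch closes: p2 and ¬p2 both at w.
(One branch shown.) All branches close.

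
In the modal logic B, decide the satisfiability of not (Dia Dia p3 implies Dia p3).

Yes, satisfiable

1. not (Dia Dia p3 implies Dia p3), 0
2. Dia Dia p3, 0   [neg-implies-rule on 1]
3. not Dia p3, 0   [neg-implies-rule on 1]
4. not p3, 0   [neg-Dia-rule on 3 via 0R0]
5. Dia p3, 1   [Dia-rule on 2: fresh world 1, 0R1]
6. not p3, 1   [neg-Dia-rule on 3 via 0R1]
7. p3, 2   [Dia-rule on 5: fresh world 2, 1R2]
Accessibility: 0R0, 0R1, 1R0, 1R1, 1R2, 2R1, 2R2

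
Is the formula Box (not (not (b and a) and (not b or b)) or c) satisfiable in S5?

1. Box (not (not (b and a) and (not b or b)) or c), u
2. not (not (b and a) and (not b or b)) or c, u
3. c, u
Accessibility: uRu

Yes, satisfiable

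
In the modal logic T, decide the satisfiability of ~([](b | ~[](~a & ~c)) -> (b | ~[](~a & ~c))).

1. ~([](b | ~[](~a & ~c)) -> (b | ~[](~a & ~c))), 0
2. [](b | ~[](~a & ~c)), 0
3. ~(b | ~[](~a & ~c)), 0
4. ~b, 0
5. [](~a & ~c), 0
6. b | ~[](~a & ~c), 0
7. ~a & ~c, 0
8. ~a, 0
9. ~c, 0
10. ~[](~a & ~c), 0
11. ~(~a & ~c), 1
12. b | ~[](~a & ~c), 1
13. ~a & ~c, 1
14. ~a, 1
15. ~c, 1
16. c, 1
Accessibility: 0R0, 0R1, 1R1
Branch closes: c and ~c both at 1.
All branches of the tableau close; one closing branch shown above.

Unsatisfiable (every branch closes)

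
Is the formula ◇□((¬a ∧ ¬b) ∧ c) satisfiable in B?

1. ◇□((¬a ∧ ¬b) ∧ c), 0
2. □((¬a ∧ ¬b) ∧ c), 1
3. (¬a ∧ ¬b) ∧ c, 0
4. ¬a ∧ ¬b, 0
5. c, 0
6. ¬a, 0
7. ¬b, 0
8. (¬a ∧ ¬b) ∧ c, 1
9. ¬a ∧ ¬b, 1
10. c, 1
11. ¬a, 1
12. ¬b, 1
Accessibility: 0R0, 0R1, 1R0, 1R1

Yes, satisfiable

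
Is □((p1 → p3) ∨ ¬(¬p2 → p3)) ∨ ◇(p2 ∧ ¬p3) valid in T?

Valid

Tableau for the negation ¬(□((p1 → p3) ∨ ¬(¬p2 → p3)) ∨ ◇(p2 ∧ ¬p3)):
1. ¬(□((p1 → p3) ∨ ¬(¬p2 → p3)) ∨ ◇(p2 ∧ ¬p3)), w0
2. ¬□((p1 → p3) ∨ ¬(¬p2 → p3)), w0
3. ¬◇(p2 ∧ ¬p3), w0
4. ¬(p2 ∧ ¬p3), w0
5. p3, w0
6. ¬((p1 → p3) ∨ ¬(¬p2 → p3)), w1
7. ¬(p1 → p3), w1
8. ¬p2 → p3, w1
9. p1, w1
10. ¬p3, w1
11. ¬(p2 ∧ ¬p3), w1
12. p2, w1
13. p3, w1
Accessibility: w0Rw0, w0Rw1, w1Rw1
Branch closes: p3 and ¬p3 both at w1.
All branches of the negation close; one closing branch shown above.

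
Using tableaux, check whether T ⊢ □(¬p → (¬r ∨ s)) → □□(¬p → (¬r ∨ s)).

Invalid (countermodel exists)

Tableau for the negation ¬(□(¬p → (¬r ∨ s)) → □□(¬p → (¬r ∨ s))):
1. ¬(□(¬p → (¬r ∨ s)) → □□(¬p → (¬r ∨ s))), 0
2. □(¬p → (¬r ∨ s)), 0   [¬→-rule on 1]
3. ¬□□(¬p → (¬r ∨ s)), 0   [¬→-rule on 1]
4. ¬p → (¬r ∨ s), 0   [□-rule on 2 via 0R0]
5. ¬r ∨ s, 0   [→-rule on 4 (branches; this branch)]
6. s, 0   [∨-rule on 5 (branches; this branch)]
7. ¬□(¬p → (¬r ∨ s)), 1   [¬□-rule on 3: fresh world 1, 0R1]
8. ¬p → (¬r ∨ s), 1   [□-rule on 2 via 0R1]
9. ¬r ∨ s, 1   [→-rule on 8 (branches; this branch)]
10. s, 1   [∨-rule on 9 (branches; this branch)]
11. ¬(¬p → (¬r ∨ s)), 2   [¬□-rule on 7: fresh world 2, 1R2]
12. ¬p, 2   [¬→-rule on 11]
13. ¬(¬r ∨ s), 2   [¬→-rule on 11]
14. r, 2   [¬∨-rule on 13]
15. ¬s, 2   [¬∨-rule on 13]
Accessibility: 0R0, 0R1, 1R1, 1R2, 2R2
The negation has an open branch (countermodel exists).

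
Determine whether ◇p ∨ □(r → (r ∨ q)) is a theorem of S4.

Valid

Tableau for the negation ¬(◇p ∨ □(r → (r ∨ q))):
1. ¬(◇p ∨ □(r → (r ∨ q))), w0
2. ¬◇p, w0
3. ¬□(r → (r ∨ q)), w0
4. ¬p, w0
5. ¬(r → (r ∨ q)), w1
6. r, w1
7. ¬(r ∨ q), w1
8. ¬r, w1
9. ¬q, w1
Accessibility: w0Rw0, w0Rw1, w1Rw1
Branch closes: r and ¬r both at w1.
All branches of the negation close; one closing branch shown above.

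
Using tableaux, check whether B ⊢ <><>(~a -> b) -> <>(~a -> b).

Not valid

Tableau for the negation ~(<><>(~a -> b) -> <>(~a -> b)):
1. ~(<><>(~a -> b) -> <>(~a -> b)), u
2. <><>(~a -> b), u
3. ~<>(~a -> b), u
4. ~(~a -> b), u
5. ~a, u
6. ~b, u
7. <>(~a -> b), v
8. ~(~a -> b), v
9. ~a, v
10. ~b, v
11. ~a -> b, w
12. b, w
Accessibility: uRu, uRv, vRu, vRv, vRw, wRv, wRw
The negation has an open branch (countermodel exists).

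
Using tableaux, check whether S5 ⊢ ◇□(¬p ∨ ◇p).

Valid in S5

Tableau for the negation ¬◇□(¬p ∨ ◇p):
1. ¬◇□(¬p ∨ ◇p), w0
2. ¬□(¬p ∨ ◇p), w0
3. ¬(¬p ∨ ◇p), w1
4. p, w1
5. ¬◇p, w1
6. ¬□(¬p ∨ ◇p), w1
7. ¬p, w0
8. ¬p, w1
Accessibility: w0Rw0, w0Rw1, w1Rw0, w1Rw1
Branch closes: p and ¬p both at w1.
Every branch of the negation's tableau closes; the branch above is one of them.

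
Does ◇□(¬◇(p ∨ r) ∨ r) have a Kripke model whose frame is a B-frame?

Satisfiable (open branch found)

1. ◇□(¬◇(p ∨ r) ∨ r), 0
2. □(¬◇(p ∨ r) ∨ r), 1   [◇-rule on 1: fresh world 1, 0R1]
3. ¬◇(p ∨ r) ∨ r, 0   [□-rule on 2 via 1R0]
4. ¬◇(p ∨ r) ∨ r, 1   [□-rule on 2 via 1R1]
5. r, 0   [∨-rule on 3 (branches; this branch)]
6. r, 1   [∨-rule on 4 (branches; this branch)]
Accessibility: 0R0, 0R1, 1R0, 1R1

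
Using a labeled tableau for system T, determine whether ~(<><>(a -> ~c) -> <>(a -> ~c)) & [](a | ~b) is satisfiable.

1. ~(<><>(a -> ~c) -> <>(a -> ~c)) & [](a | ~b), w0
2. ~(<><>(a -> ~c) -> <>(a -> ~c)), w0
3. [](a | ~b), w0
4. <><>(a -> ~c), w0
5. ~<>(a -> ~c), w0
6. a | ~b, w0
7. ~(a -> ~c), w0
8. a, w0
9. c, w0
10. ~b, w0
11. <>(a -> ~c), w1
12. a | ~b, w1
13. ~(a -> ~c), w1
14. a, w1
15. c, w1
16. ~b, w1
17. a -> ~c, w2
18. ~c, w2
Accessibility: w0Rw0, w0Rw1, w1Rw1, w1Rw2, w2Rw2

Satisfiable (open branch found)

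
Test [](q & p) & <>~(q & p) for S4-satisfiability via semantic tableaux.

Unsatisfiable

1. [](q & p) & <>~(q & p), w0
2. [](q & p), w0   [&-rule on 1]
3. <>~(q & p), w0   [&-rule on 1]
4. q & p, w0   [[]-rule on 2 via w0Rw0]
5. q, w0   [&-rule on 4]
6. p, w0   [&-rule on 4]
7. ~(q & p), w1   [<>-rule on 3: fresh world w1, w0Rw1]
8. q & p, w1   [[]-rule on 2 via w0Rw1]
9. q, w1   [&-rule on 8]
10. p, w1   [&-rule on 8]
11. ~p, w1   [~&-rule on 7 (branches; this branch)]
Accessibility: w0Rw0, w0Rw1, w1Rw1
Branch closes: p and ~p both at w1.
Every branch closes; the branch above is one of them.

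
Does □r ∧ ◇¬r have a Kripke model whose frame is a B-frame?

Unsatisfiable

1. □r ∧ ◇¬r, w0
2. □r, w0   [∧-rule on 1]
3. ◇¬r, w0   [∧-rule on 1]
4. r, w0   [□-rule on 2 via w0Rw0]
5. ¬r, w1   [◇-rule on 3: fresh world w1, w0Rw1]
6. r, w1   [□-rule on 2 via w0Rw1]
Accessibility: w0Rw0, w0Rw1, w1Rw0, w1Rw1
Branch closes: r and ¬r both at w1.
(One branch shown.) All branches close.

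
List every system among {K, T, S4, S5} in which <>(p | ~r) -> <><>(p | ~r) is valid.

T-tableau for the negation ~(<>(p | ~r) -> <><>(p | ~r)):
1. ~(<>(p | ~r) -> <><>(p | ~r)), 0
2. <>(p | ~r), 0   [~->-rule on 1]
3. ~<><>(p | ~r), 0   [~->-rule on 1]
4. ~<>(p | ~r), 0   [~<>-rule on 3 via 0R0]
5. ~(p | ~r), 0   [~<>-rule on 4 via 0R0]
6. ~p, 0   [~|-rule on 5]
7. r, 0   [~|-rule on 5]
8. p | ~r, 1   [<>-rule on 2: fresh world 1, 0R1]
9. ~<>(p | ~r), 1   [~<>-rule on 3 via 0R1]
10. ~(p | ~r), 1   [~<>-rule on 4 via 0R1]
11. ~p, 1   [~|-rule on 10]
12. r, 1   [~|-rule on 10]
13. ~r, 1   [|-rule on 8 (branches; this branch)]
Accessibility: 0R0, 0R1, 1R1
Branch closes: r and ~r both at 1.
Every branch closes (one shown): valid in T, hence also in S4, S5 (every theorem of T is a theorem of S4 and S5).
K-tableau for the negation ~(<>(p | ~r) -> <><>(p | ~r)):
1. ~(<>(p | ~r) -> <><>(p | ~r)), 0
2. <>(p | ~r), 0   [~->-rule on 1]
3. ~<><>(p | ~r), 0   [~->-rule on 1]
4. p | ~r, 1   [<>-rule on 2: fresh world 1, 0R1]
5. ~<>(p | ~r), 1   [~<>-rule on 3 via 0R1]
6. ~r, 1   [|-rule on 4 (branches; this branch)]
Accessibility: 0R1
Complete open branch: countermodel on a K-frame, so not valid in K.

T, S4, S5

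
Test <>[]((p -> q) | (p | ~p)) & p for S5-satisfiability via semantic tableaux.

1. <>[]((p -> q) | (p | ~p)) & p, w0
2. <>[]((p -> q) | (p | ~p)), w0
3. p, w0
4. []((p -> q) | (p | ~p)), w1
5. (p -> q) | (p | ~p), w0
6. (p -> q) | (p | ~p), w1
7. p | ~p, w0
8. p | ~p, w1
9. ~p, w1
Accessibility: w0Rw0, w0Rw1, w1Rw0, w1Rw1

Satisfiable (open branch found)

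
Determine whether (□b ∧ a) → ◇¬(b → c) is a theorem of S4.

Tableau for the negation ¬((□b ∧ a) → ◇¬(b → c)):
1. ¬((□b ∧ a) → ◇¬(b → c)), u
2. □b ∧ a, u   [¬→-rule on 1]
3. ¬◇¬(b → c), u   [¬→-rule on 1]
4. □b, u   [∧-rule on 2]
5. a, u   [∧-rule on 2]
6. b → c, u   [¬◇-rule on 3 via uRu]
7. b, u   [□-rule on 4 via uRu]
8. c, u   [→-rule on 6 (branches; this branch)]
Accessibility: uRu
The negation has an open branch (countermodel exists).

Invalid (countermodel exists)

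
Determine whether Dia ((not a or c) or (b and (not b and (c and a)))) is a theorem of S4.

Tableau for the negation not Dia ((not a or c) or (b and (not b and (c and a)))):
1. not Dia ((not a or c) or (b and (not b and (c and a)))), u
2. not ((not a or c) or (b and (not b and (c and a)))), u
3. not (not a or c), u
4. not (b and (not b and (c and a))), u
5. a, u
6. not c, u
7. not (not b and (c and a)), u
8. not (c and a), u
Accessibility: uRu
The negation has an open branch (countermodel exists).

No, not valid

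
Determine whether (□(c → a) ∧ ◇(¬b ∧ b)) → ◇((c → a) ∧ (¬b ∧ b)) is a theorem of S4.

Valid

Tableau for the negation ¬((□(c → a) ∧ ◇(¬b ∧ b)) → ◇((c → a) ∧ (¬b ∧ b))):
1. ¬((□(c → a) ∧ ◇(¬b ∧ b)) → ◇((c → a) ∧ (¬b ∧ b))), w0
2. □(c → a) ∧ ◇(¬b ∧ b), w0
3. ¬◇((c → a) ∧ (¬b ∧ b)), w0
4. □(c → a), w0
5. ◇(¬b ∧ b), w0
6. ¬((c → a) ∧ (¬b ∧ b)), w0
7. c → a, w0
8. ¬(¬b ∧ b), w0
9. a, w0
10. ¬b, w0
11. ¬b ∧ b, w1
12. ¬b, w1
13. b, w1
Accessibility: w0Rw0, w0Rw1, w1Rw1
Branch closes: b and ¬b both at w1.
All branches of the negation close; one closing branch shown above.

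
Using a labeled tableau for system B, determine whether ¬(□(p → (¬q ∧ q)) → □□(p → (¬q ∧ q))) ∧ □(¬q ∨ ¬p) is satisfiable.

Satisfiable (open branch found)

1. ¬(□(p → (¬q ∧ q)) → □□(p → (¬q ∧ q))) ∧ □(¬q ∨ ¬p), 0
2. ¬(□(p → (¬q ∧ q)) → □□(p → (¬q ∧ q))), 0
3. □(¬q ∨ ¬p), 0
4. □(p → (¬q ∧ q)), 0
5. ¬□□(p → (¬q ∧ q)), 0
6. ¬q ∨ ¬p, 0
7. p → (¬q ∧ q), 0
8. ¬p, 0
9. ¬□(p → (¬q ∧ q)), 1
10. ¬q ∨ ¬p, 1
11. p → (¬q ∧ q), 1
12. ¬p, 1
13. ¬(p → (¬q ∧ q)), 2
14. p, 2
15. ¬(¬q ∧ q), 2
16. ¬q, 2
Accessibility: 0R0, 0R1, 1R0, 1R1, 1R2, 2R1, 2R2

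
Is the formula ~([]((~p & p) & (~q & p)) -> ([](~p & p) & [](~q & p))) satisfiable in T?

Unsatisfiable

1. ~([]((~p & p) & (~q & p)) -> ([](~p & p) & [](~q & p))), u
2. []((~p & p) & (~q & p)), u
3. ~([](~p & p) & [](~q & p)), u
4. (~p & p) & (~q & p), u
5. ~p & p, u
6. ~q & p, u
7. ~p, u
8. p, u
Accessibility: uRu
Branch closes: p and ~p both at u.
Every branch closes; the branch above is one of them.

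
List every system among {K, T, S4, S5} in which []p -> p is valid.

T, S4, S5

K-tableau for the negation ~([]p -> p):
1. ~([]p -> p), u
2. []p, u
3. ~p, u
Complete open branch: countermodel on a K-frame, so not valid in K.
T-tableau for the negation ~([]p -> p):
1. ~([]p -> p), u
2. []p, u
3. ~p, u
4. p, u
Accessibility: uRu
Branch closes: p and ~p both at u.
Every branch closes (one shown): valid in T, hence also in S4, S5 (every theorem of T is a theorem of S4 and S5).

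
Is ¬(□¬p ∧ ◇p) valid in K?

Valid

Tableau for the negation □¬p ∧ ◇p:
1. □¬p ∧ ◇p, 0
2. □¬p, 0
3. ◇p, 0
4. p, 1
5. ¬p, 1
Accessibility: 0R1
Branch closes: p and ¬p both at 1.
All branches of the negation close; one closing branch shown above.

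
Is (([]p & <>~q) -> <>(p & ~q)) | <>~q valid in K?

Yes, valid

Tableau for the negation ~((([]p & <>~q) -> <>(p & ~q)) | <>~q):
1. ~((([]p & <>~q) -> <>(p & ~q)) | <>~q), u
2. ~(([]p & <>~q) -> <>(p & ~q)), u
3. ~<>~q, u
4. []p & <>~q, u
5. ~<>(p & ~q), u
6. []p, u
7. <>~q, u
8. ~q, v
9. q, v
Accessibility: uRv
Branch closes: q and ~q both at v.
Every branch of the negation's tableau closes; the branch above is one of them.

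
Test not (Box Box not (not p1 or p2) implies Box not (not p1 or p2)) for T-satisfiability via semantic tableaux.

Unsatisfiable (every branch closes)

1. not (Box Box not (not p1 or p2) implies Box not (not p1 or p2)), w0
2. Box Box not (not p1 or p2), w0   [neg-implies-rule on 1]
3. not Box not (not p1 or p2), w0   [neg-implies-rule on 1]
4. Box not (not p1 or p2), w0   [Box-rule on 2 via w0Rw0]
5. not (not p1 or p2), w0   [Box-rule on 4 via w0Rw0]
6. p1, w0   [neg-or-rule on 5]
7. not p2, w0   [neg-or-rule on 5]
8. not p1 or p2, w1   [neg-Box-rule on 3: fresh world w1, w0Rw1]
9. Box not (not p1 or p2), w1   [Box-rule on 2 via w0Rw1]
10. not (not p1 or p2), w1   [Box-rule on 4 via w0Rw1]
11. p1, w1   [neg-or-rule on 10]
12. not p2, w1   [neg-or-rule on 10]
13. p2, w1   [or-rule on 8 (branches; this branch)]
Accessibility: w0Rw0, w0Rw1, w1Rw1
Branch closes: p2 and not p2 both at w1.
All branches of the tableau close; one closing branch shown above.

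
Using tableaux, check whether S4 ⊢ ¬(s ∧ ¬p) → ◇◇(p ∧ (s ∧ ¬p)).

Invalid (countermodel exists)

Tableau for the negation ¬(¬(s ∧ ¬p) → ◇◇(p ∧ (s ∧ ¬p))):
1. ¬(¬(s ∧ ¬p) → ◇◇(p ∧ (s ∧ ¬p))), u
2. ¬(s ∧ ¬p), u   [¬→-rule on 1]
3. ¬◇◇(p ∧ (s ∧ ¬p)), u   [¬→-rule on 1]
4. ¬◇(p ∧ (s ∧ ¬p)), u   [¬◇-rule on 3 via uRu]
5. ¬(p ∧ (s ∧ ¬p)), u   [¬◇-rule on 4 via uRu]
6. p, u   [¬∧-rule on 2 (branches; this branch)]
Accessibility: uRu
The negation has an open branch (countermodel exists).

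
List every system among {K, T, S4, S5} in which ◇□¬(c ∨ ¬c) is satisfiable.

K-tableau for the formula:
1. ◇□¬(c ∨ ¬c), u
2. □¬(c ∨ ¬c), v
Accessibility: uRv
Complete open branch: satisfiable in K.
T-tableau for the formula:
1. ◇□¬(c ∨ ¬c), u
2. □¬(c ∨ ¬c), v
3. ¬(c ∨ ¬c), v
4. ¬c, v
5. c, v
Accessibility: uRu, uRv, vRv
Branch closes: c and ¬c both at v.
Every branch closes (one shown): unsatisfiable in T, hence also in S4, S5 (every S4/S5-frame is a T-frame).

K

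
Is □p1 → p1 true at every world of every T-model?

Tableau for the negation ¬(□p1 → p1):
1. ¬(□p1 → p1), u
2. □p1, u
3. ¬p1, u
4. p1, u
Accessibility: uRu
Branch closes: p1 and ¬p1 both at u.
Every branch of the negation's tableau closes; the branch above is one of them.

Yes, valid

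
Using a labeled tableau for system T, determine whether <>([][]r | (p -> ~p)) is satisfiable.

Satisfiable

1. <>([][]r | (p -> ~p)), 0
2. [][]r | (p -> ~p), 1
3. p -> ~p, 1
4. ~p, 1
Accessibility: 0R0, 0R1, 1R1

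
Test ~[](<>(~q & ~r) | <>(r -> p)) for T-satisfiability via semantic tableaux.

Satisfiable (open branch found)

1. ~[](<>(~q & ~r) | <>(r -> p)), w0
2. ~(<>(~q & ~r) | <>(r -> p)), w1   [~[]-rule on 1: fresh world w1, w0Rw1]
3. ~<>(~q & ~r), w1   [~|-rule on 2]
4. ~<>(r -> p), w1   [~|-rule on 2]
5. ~(~q & ~r), w1   [~<>-rule on 3 via w1Rw1]
6. ~(r -> p), w1   [~<>-rule on 4 via w1Rw1]
7. r, w1   [~->-rule on 6]
8. ~p, w1   [~->-rule on 6]
Accessibility: w0Rw0, w0Rw1, w1Rw1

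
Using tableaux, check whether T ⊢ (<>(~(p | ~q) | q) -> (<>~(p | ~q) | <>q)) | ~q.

Valid in T

Tableau for the negation ~((<>(~(p | ~q) | q) -> (<>~(p | ~q) | <>q)) | ~q):
1. ~((<>(~(p | ~q) | q) -> (<>~(p | ~q) | <>q)) | ~q), w0
2. ~(<>(~(p | ~q) | q) -> (<>~(p | ~q) | <>q)), w0   [~|-rule on 1]
3. q, w0   [~|-rule on 1]
4. <>(~(p | ~q) | q), w0   [~->-rule on 2]
5. ~(<>~(p | ~q) | <>q), w0   [~->-rule on 2]
6. ~<>~(p | ~q), w0   [~|-rule on 5]
7. ~<>q, w0   [~|-rule on 5]
8. p | ~q, w0   [~<>-rule on 6 via w0Rw0]
9. ~q, w0   [~<>-rule on 7 via w0Rw0]
Accessibility: w0Rw0
Branch closes: q and ~q both at w0.
All branches of the negation close; one closing branch shown above.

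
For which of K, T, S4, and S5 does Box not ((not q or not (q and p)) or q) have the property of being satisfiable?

K

T-tableau for the formula:
1. Box not ((not q or not (q and p)) or q), u
2. not ((not q or not (q and p)) or q), u
3. not (not q or not (q and p)), u
4. not q, u
5. q, u
6. q and p, u
Accessibility: uRu
Branch closes: q and not q both at u.
Every branch closes (one shown): unsatisfiable in T, hence also in S4, S5 (every S4/S5-frame is a T-frame).
K-tableau for the formula:
1. Box not ((not q or not (q and p)) or q), u
Complete open branch: satisfiable in K.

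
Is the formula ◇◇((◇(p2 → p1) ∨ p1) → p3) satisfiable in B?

Yes, satisfiable

1. ◇◇((◇(p2 → p1) ∨ p1) → p3), w0
2. ◇((◇(p2 → p1) ∨ p1) → p3), w1
3. (◇(p2 → p1) ∨ p1) → p3, w2
4. p3, w2
Accessibility: w0Rw0, w0Rw1, w1Rw0, w1Rw1, w1Rw2, w2Rw1, w2Rw2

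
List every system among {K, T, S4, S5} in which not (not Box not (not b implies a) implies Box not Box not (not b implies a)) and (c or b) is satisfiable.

S5-tableau for the formula:
1. not (not Box not (not b implies a) implies Box not Box not (not b implies a)) and (c or b), 0
2. not (not Box not (not b implies a) implies Box not Box not (not b implies a)), 0   [and-rule on 1]
3. c or b, 0   [and-rule on 1]
4. not Box not (not b implies a), 0   [neg-implies-rule on 2]
5. not Box not Box not (not b implies a), 0   [neg-implies-rule on 2]
6. c, 0   [or-rule on 3 (branches; this branch)]
7. not b implies a, 1   [neg-Box-rule on 4: fresh world 1, 0R1]
8. a, 1   [implies-rule on 7 (branches; this branch)]
9. Box not (not b implies a), 2   [neg-Box-rule on 5: fresh world 2, 0R2]
10. not (not b implies a), 0   [Box-rule on 9 via 2R0]
11. not b, 0   [neg-implies-rule on 10]
12. not a, 0   [neg-implies-rule on 10]
13. not (not b implies a), 1   [Box-rule on 9 via 2R1]
14. not b, 1   [neg-implies-rule on 13]
15. not a, 1   [neg-implies-rule on 13]
Accessibility: 0R0, 0R1, 0R2, 1R0, 1R1, 1R2, 2R0, 2R1, 2R2
Branch closes: a and not a both at 1.
Every branch closes (one shown): unsatisfiable in S5.
S4-tableau for the formula:
1. not (not Box not (not b implies a) implies Box not Box not (not b implies a)) and (c or b), 0
2. not (not Box not (not b implies a) implies Box not Box not (not b implies a)), 0   [and-rule on 1]
3. c or b, 0   [and-rule on 1]
4. not Box not (not b implies a), 0   [neg-implies-rule on 2]
5. not Box not Box not (not b implies a), 0   [neg-implies-rule on 2]
6. b, 0   [or-rule on 3 (branches; this branch)]
7. not b implies a, 1   [neg-Box-rule on 4: fresh world 1, 0R1]
8. a, 1   [implies-rule on 7 (branches; this branch)]
9. Box not (not b implies a), 2   [neg-Box-rule on 5: fresh world 2, 0R2]
10. not (not b implies a), 2   [Box-rule on 9 via 2R2]
11. not b, 2   [neg-implies-rule on 10]
12. not a, 2   [neg-implies-rule on 10]
Accessibility: 0R0, 0R1, 0R2, 1R1, 2R2
Complete open branch: satisfiable in S4, hence also in K, T (this S4-model is also a K-model and a T-model).

K, T, S4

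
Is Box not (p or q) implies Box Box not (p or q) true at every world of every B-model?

Not valid

Tableau for the negation not (Box not (p or q) implies Box Box not (p or q)):
1. not (Box not (p or q) implies Box Box not (p or q)), u
2. Box not (p or q), u
3. not Box Box not (p or q), u
4. not (p or q), u
5. not p, u
6. not q, u
7. not Box not (p or q), v
8. not (p or q), v
9. not p, v
10. not q, v
11. p or q, w
12. q, w
Accessibility: uRu, uRv, vRu, vRv, vRw, wRv, wRw
The negation has an open branch (countermodel exists).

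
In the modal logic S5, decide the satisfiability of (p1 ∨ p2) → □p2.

Satisfiable (open branch found)

1. (p1 ∨ p2) → □p2, u
2. □p2, u
3. p2, u
Accessibility: uRu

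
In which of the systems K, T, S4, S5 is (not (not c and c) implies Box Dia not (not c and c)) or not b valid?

T, S4, S5

K-tableau for the negation not ((not (not c and c) implies Box Dia not (not c and c)) or not b):
1. not ((not (not c and c) implies Box Dia not (not c and c)) or not b), u
2. not (not (not c and c) implies Box Dia not (not c and c)), u
3. b, u
4. not (not c and c), u
5. not Box Dia not (not c and c), u
6. not c, u
7. not Dia not (not c and c), v
Accessibility: uRv
Complete open branch: countermodel on a K-frame, so not valid in K.
T-tableau for the negation not ((not (not c and c) implies Box Dia not (not c and c)) or not b):
1. not ((not (not c and c) implies Box Dia not (not c and c)) or not b), u
2. not (not (not c and c) implies Box Dia not (not c and c)), u
3. b, u
4. not (not c and c), u
5. not Box Dia not (not c and c), u
6. not c, u
7. not Dia not (not c and c), v
8. not c and c, v
9. not c, v
10. c, v
Accessibility: uRu, uRv, vRv
Branch closes: c and not c both at v.
Every branch closes (one shown): valid in T, hence also in S4, S5 (every theorem of T is a theorem of S4 and S5).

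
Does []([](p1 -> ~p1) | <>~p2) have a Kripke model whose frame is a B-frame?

Satisfiable (open branch found)

1. []([](p1 -> ~p1) | <>~p2), 0
2. [](p1 -> ~p1) | <>~p2, 0
3. <>~p2, 0
4. ~p2, 1
5. [](p1 -> ~p1) | <>~p2, 1
6. <>~p2, 1
7. ~p2, 2
Accessibility: 0R0, 0R1, 1R0, 1R1, 1R2, 2R1, 2R2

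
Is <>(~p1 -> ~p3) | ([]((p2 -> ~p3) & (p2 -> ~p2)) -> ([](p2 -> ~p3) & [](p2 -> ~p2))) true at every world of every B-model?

Valid in B

Tableau for the negation ~(<>(~p1 -> ~p3) | ([]((p2 -> ~p3) & (p2 -> ~p2)) -> ([](p2 -> ~p3) & [](p2 -> ~p2)))):
1. ~(<>(~p1 -> ~p3) | ([]((p2 -> ~p3) & (p2 -> ~p2)) -> ([](p2 -> ~p3) & [](p2 -> ~p2)))), w0
2. ~<>(~p1 -> ~p3), w0
3. ~([]((p2 -> ~p3) & (p2 -> ~p2)) -> ([](p2 -> ~p3) & [](p2 -> ~p2))), w0
4. []((p2 -> ~p3) & (p2 -> ~p2)), w0
5. ~([](p2 -> ~p3) & [](p2 -> ~p2)), w0
6. ~(~p1 -> ~p3), w0
7. ~p1, w0
8. p3, w0
9. (p2 -> ~p3) & (p2 -> ~p2), w0
10. p2 -> ~p3, w0
11. p2 -> ~p2, w0
12. ~[](p2 -> ~p2), w0
13. ~p2, w0
14. ~(p2 -> ~p2), w1
15. p2, w1
16. ~(~p1 -> ~p3), w1
17. ~p1, w1
18. p3, w1
19. (p2 -> ~p3) & (p2 -> ~p2), w1
20. p2 -> ~p3, w1
21. p2 -> ~p2, w1
22. ~p3, w1
Accessibility: w0Rw0, w0Rw1, w1Rw0, w1Rw1
Branch closes: p3 and ~p3 both at w1.
All branches of the negation close; one closing branch shown above.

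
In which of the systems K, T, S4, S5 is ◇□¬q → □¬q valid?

S5-tableau for the negation ¬(◇□¬q → □¬q):
1. ¬(◇□¬q → □¬q), u
2. ◇□¬q, u
3. ¬□¬q, u
4. □¬q, v
5. ¬q, u
6. ¬q, v
7. q, w
8. ¬q, w
Accessibility: uRu, uRv, uRw, vRu, vRv, vRw, wRu, wRv, wRw
Branch closes: q and ¬q both at w.
Every branch closes (one shown): valid in S5.
S4-tableau for the negation ¬(◇□¬q → □¬q):
1. ¬(◇□¬q → □¬q), u
2. ◇□¬q, u
3. ¬□¬q, u
4. □¬q, v
5. ¬q, v
6. q, w
Accessibility: uRu, uRv, uRw, vRv, wRw
Complete open branch: countermodel on an S4-frame, so not valid in S4, nor in K, T (the same frame is also a K-frame and a T-frame).

S5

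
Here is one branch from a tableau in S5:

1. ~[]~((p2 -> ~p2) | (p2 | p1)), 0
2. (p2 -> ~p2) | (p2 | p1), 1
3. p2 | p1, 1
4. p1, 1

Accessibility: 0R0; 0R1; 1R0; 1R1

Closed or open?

No, open

No atom appears with both signs at the same world.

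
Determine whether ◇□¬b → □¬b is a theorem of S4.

Tableau for the negation ¬(◇□¬b → □¬b):
1. ¬(◇□¬b → □¬b), 0
2. ◇□¬b, 0
3. ¬□¬b, 0
4. □¬b, 1
5. ¬b, 1
6. b, 2
Accessibility: 0R0, 0R1, 0R2, 1R1, 2R2
The negation has an open branch (countermodel exists).

Invalid (countermodel exists)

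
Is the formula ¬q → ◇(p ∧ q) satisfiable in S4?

Satisfiable

1. ¬q → ◇(p ∧ q), 0
2. ◇(p ∧ q), 0   [→-rule on 1 (branches; this branch)]
3. p ∧ q, 1   [◇-rule on 2: fresh world 1, 0R1]
4. p, 1   [∧-rule on 3]
5. q, 1   [∧-rule on 3]
Accessibility: 0R0, 0R1, 1R1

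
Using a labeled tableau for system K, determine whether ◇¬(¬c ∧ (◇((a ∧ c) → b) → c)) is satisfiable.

1. ◇¬(¬c ∧ (◇((a ∧ c) → b) → c)), w0
2. ¬(¬c ∧ (◇((a ∧ c) → b) → c)), w1
3. ¬(◇((a ∧ c) → b) → c), w1
4. ◇((a ∧ c) → b), w1
5. ¬c, w1
6. (a ∧ c) → b, w2
7. b, w2
Accessibility: w0Rw1, w1Rw2

Satisfiable (open branch found)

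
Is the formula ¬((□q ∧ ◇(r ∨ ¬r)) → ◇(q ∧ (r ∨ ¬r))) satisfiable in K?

1. ¬((□q ∧ ◇(r ∨ ¬r)) → ◇(q ∧ (r ∨ ¬r))), w0
2. □q ∧ ◇(r ∨ ¬r), w0   [¬→-rule on 1]
3. ¬◇(q ∧ (r ∨ ¬r)), w0   [¬→-rule on 1]
4. □q, w0   [∧-rule on 2]
5. ◇(r ∨ ¬r), w0   [∧-rule on 2]
6. r ∨ ¬r, w1   [◇-rule on 5: fresh world w1, w0Rw1]
7. ¬(q ∧ (r ∨ ¬r)), w1   [¬◇-rule on 3 via w0Rw1]
8. q, w1   [□-rule on 4 via w0Rw1]
9. ¬r, w1   [∨-rule on 6 (branches; this branch)]
10. ¬(r ∨ ¬r), w1   [¬∧-rule on 7 (branches; this branch)]
11. r, w1   [¬∨-rule on 10]
Accessibility: w0Rw1
Branch closes: r and ¬r both at w1.
(One branch shown.) All branches close.

No, unsatisfiable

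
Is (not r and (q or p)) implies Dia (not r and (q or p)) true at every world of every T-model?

Tableau for the negation not ((not r and (q or p)) implies Dia (not r and (q or p))):
1. not ((not r and (q or p)) implies Dia (not r and (q or p))), w0
2. not r and (q or p), w0
3. not Dia (not r and (q or p)), w0
4. not r, w0
5. q or p, w0
6. not (not r and (q or p)), w0
7. p, w0
8. not (q or p), w0
9. not q, w0
10. not p, w0
Accessibility: w0Rw0
Branch closes: p and not p both at w0.
Every branch of the negation's tableau closes; the branch above is one of them.

Yes, valid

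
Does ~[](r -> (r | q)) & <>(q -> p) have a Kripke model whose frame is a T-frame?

Unsatisfiable (every branch closes)

1. ~[](r -> (r | q)) & <>(q -> p), w0
2. ~[](r -> (r | q)), w0
3. <>(q -> p), w0
4. ~(r -> (r | q)), w1
5. r, w1
6. ~(r | q), w1
7. ~r, w1
8. ~q, w1
Accessibility: w0Rw0, w0Rw1, w1Rw1
Branch closes: r and ~r both at w1.
Every branch closes; the branch above is one of them.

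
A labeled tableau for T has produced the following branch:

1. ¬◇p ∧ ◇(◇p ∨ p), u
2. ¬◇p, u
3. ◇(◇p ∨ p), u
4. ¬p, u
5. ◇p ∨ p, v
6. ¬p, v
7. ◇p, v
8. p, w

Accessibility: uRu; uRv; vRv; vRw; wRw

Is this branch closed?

Not closed

No world carries both an atom and its negation.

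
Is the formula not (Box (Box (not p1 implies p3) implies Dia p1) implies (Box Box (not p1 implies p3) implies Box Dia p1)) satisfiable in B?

No, unsatisfiable

1. not (Box (Box (not p1 implies p3) implies Dia p1) implies (Box Box (not p1 implies p3) implies Box Dia p1)), 0
2. Box (Box (not p1 implies p3) implies Dia p1), 0   [neg-implies-rule on 1]
3. not (Box Box (not p1 implies p3) implies Box Dia p1), 0   [neg-implies-rule on 1]
4. Box Box (not p1 implies p3), 0   [neg-implies-rule on 3]
5. not Box Dia p1, 0   [neg-implies-rule on 3]
6. Box (not p1 implies p3) implies Dia p1, 0   [Box-rule on 2 via 0R0]
7. Box (not p1 implies p3), 0   [Box-rule on 4 via 0R0]
8. not p1 implies p3, 0   [Box-rule on 7 via 0R0]
9. Dia p1, 0   [implies-rule on 6 (branches; this branch)]
10. p3, 0   [implies-rule on 8 (branches; this branch)]
11. not Dia p1, 1   [neg-Box-rule on 5: fresh world 1, 0R1]
12. Box (not p1 implies p3) implies Dia p1, 1   [Box-rule on 2 via 0R1]
13. Box (not p1 implies p3), 1   [Box-rule on 4 via 0R1]
14. not p1 implies p3, 1   [Box-rule on 7 via 0R1]
15. not p1, 0   [neg-Dia-rule on 11 via 1R0]
16. not p1, 1   [neg-Dia-rule on 11 via 1R1]
17. not Box (not p1 implies p3), 1   [implies-rule on 12 (branches; this branch)]
18. p3, 1   [implies-rule on 14 (branches; this branch)]
19. p1, 2   [Dia-rule on 9: fresh world 2, 0R2]
20. Box (not p1 implies p3) implies Dia p1, 2   [Box-rule on 2 via 0R2]
21. Box (not p1 implies p3), 2   [Box-rule on 4 via 0R2]
22. not p1 implies p3, 2   [Box-rule on 7 via 0R2]
23. Dia p1, 2   [implies-rule on 20 (branches; this branch)]
24. p3, 2   [implies-rule on 22 (branches; this branch)]
25. not (not p1 implies p3), 3   [neg-Box-rule on 17: fresh world 3, 1R3]
26. not p1, 3   [neg-implies-rule on 25]
27. not p3, 3   [neg-implies-rule on 25]
28. not p1 implies p3, 3   [Box-rule on 13 via 1R3]
29. p3, 3   [implies-rule on 28 (branches; this branch)]
Accessibility: 0R0, 0R1, 0R2, 1R0, 1R1, 1R3, 2R0, 2R2, 3R1, 3R3
Branch closes: p3 and not p3 both at 3.
All branches of the tableau close; one closing branch shown above.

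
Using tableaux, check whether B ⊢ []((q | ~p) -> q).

Tableau for the negation ~[]((q | ~p) -> q):
1. ~[]((q | ~p) -> q), u
2. ~((q | ~p) -> q), v
3. q | ~p, v
4. ~q, v
5. ~p, v
Accessibility: uRu, uRv, vRu, vRv
The negation has an open branch (countermodel exists).

Invalid (countermodel exists)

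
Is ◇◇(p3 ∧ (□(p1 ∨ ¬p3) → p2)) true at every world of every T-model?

Tableau for the negation ¬◇◇(p3 ∧ (□(p1 ∨ ¬p3) → p2)):
1. ¬◇◇(p3 ∧ (□(p1 ∨ ¬p3) → p2)), 0
2. ¬◇(p3 ∧ (□(p1 ∨ ¬p3) → p2)), 0
3. ¬(p3 ∧ (□(p1 ∨ ¬p3) → p2)), 0
4. ¬(□(p1 ∨ ¬p3) → p2), 0
5. □(p1 ∨ ¬p3), 0
6. ¬p2, 0
7. p1 ∨ ¬p3, 0
8. ¬p3, 0
Accessibility: 0R0
The negation has an open branch (countermodel exists).

Not valid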